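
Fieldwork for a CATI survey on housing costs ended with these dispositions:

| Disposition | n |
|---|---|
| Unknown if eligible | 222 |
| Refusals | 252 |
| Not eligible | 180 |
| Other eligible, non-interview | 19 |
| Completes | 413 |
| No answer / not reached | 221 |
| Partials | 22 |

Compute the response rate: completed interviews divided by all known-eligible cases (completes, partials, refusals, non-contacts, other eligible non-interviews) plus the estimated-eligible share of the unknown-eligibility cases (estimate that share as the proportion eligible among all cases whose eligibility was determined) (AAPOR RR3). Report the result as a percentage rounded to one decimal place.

37.1%

Numerator = 413
Eligible (known) = 413 + 22 + 252 + 221 + 19 = 927
e = 927 / (927 + 180) = 927 / 1107 = 0.8374
Eligible share of unknowns = 0.8374 × 222 = 185.90
Denominator = 927 + 185.90 = 1112.90
RR3 = 413 / 1112.90 = 0.3711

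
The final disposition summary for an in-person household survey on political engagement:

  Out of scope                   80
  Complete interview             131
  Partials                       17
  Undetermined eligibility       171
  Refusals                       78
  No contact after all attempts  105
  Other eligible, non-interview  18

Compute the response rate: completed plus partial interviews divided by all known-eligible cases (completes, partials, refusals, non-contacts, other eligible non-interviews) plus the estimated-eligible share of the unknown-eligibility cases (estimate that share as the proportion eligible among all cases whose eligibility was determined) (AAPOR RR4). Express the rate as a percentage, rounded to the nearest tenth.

30.3%

Top: 131 + 17 = 148
Eligible (known): 131 + 17 + 78 + 105 + 18 = 349
e = 349 / (349 + 80) = 349 / 429 = 0.8135
Estimated eligible among unknowns: 0.8135 × 171 = 139.11
Base: 349 + 139.11 = 488.11
RR4 = 148 / 488.11 = 0.3032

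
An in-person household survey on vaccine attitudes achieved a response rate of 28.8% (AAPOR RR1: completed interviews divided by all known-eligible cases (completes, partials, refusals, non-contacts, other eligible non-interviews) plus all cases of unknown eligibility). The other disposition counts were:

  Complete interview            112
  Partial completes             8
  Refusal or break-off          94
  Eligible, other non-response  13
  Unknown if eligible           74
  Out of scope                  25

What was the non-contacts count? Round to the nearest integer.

RR1 = 112 / D = 0.288
D = 112 / 0.288 = 388.9
Remaining denominator categories sum to 301
non-contacts = 388.9 − 301 ≈ 88

88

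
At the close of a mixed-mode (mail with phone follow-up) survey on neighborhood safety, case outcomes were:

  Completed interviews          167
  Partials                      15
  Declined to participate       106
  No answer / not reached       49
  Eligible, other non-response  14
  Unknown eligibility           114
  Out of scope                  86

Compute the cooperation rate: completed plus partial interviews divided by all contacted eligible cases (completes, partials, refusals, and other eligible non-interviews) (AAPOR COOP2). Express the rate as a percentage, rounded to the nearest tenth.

Numerator → 167 + 15 = 182
Denominator → 167 + 15 + 106 + 14 = 302
COOP2 = 182 / 302 = 0.6026

60.3%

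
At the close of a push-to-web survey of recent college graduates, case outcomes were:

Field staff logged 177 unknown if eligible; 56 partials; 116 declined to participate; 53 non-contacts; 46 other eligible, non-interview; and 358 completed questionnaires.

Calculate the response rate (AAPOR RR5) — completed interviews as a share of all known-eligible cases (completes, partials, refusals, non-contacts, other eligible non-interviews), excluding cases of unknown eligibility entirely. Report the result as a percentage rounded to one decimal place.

Numerator: 358
Base: 358 + 56 + 116 + 53 + 46 = 629
RR5 = 358 / 629 = 0.5692

56.9%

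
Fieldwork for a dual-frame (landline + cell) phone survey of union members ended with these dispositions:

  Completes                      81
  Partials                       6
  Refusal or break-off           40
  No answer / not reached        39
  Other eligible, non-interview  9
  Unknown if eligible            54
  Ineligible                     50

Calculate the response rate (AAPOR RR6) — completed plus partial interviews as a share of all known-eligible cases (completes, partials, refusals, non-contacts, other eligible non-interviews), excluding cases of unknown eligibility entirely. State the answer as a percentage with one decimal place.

Num → 81 + 6 = 87
Base → 81 + 6 + 40 + 39 + 9 = 175
RR6 = 87 / 175 = 0.4971

49.7%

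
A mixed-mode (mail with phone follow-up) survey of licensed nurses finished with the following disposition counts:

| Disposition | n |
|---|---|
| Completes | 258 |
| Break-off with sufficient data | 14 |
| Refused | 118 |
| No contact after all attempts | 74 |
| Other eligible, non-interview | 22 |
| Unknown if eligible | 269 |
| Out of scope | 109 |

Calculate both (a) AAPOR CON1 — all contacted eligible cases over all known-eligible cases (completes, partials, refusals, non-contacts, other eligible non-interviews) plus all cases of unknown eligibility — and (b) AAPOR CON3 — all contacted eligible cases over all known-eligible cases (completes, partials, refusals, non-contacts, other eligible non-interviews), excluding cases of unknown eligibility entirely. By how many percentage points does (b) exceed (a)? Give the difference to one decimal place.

30.2

Num: 258 + 14 + 118 + 22 = 412
Base: 258 + 14 + 118 + 74 + 22 + 269 = 755
CON1 = 412 / 755 = 0.5457
Base: 258 + 14 + 118 + 74 + 22 = 486
CON3 = 412 / 486 = 0.8477
Difference = 84.77 − 54.57 = 30.20 percentage points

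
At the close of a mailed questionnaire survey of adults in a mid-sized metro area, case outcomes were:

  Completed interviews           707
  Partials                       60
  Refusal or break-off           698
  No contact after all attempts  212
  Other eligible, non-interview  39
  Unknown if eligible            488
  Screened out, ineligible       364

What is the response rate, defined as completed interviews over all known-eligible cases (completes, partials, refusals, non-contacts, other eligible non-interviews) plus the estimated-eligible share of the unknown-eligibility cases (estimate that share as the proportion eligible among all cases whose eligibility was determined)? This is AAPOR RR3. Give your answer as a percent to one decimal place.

Num = 707
Eligible (known) = 707 + 60 + 698 + 212 + 39 = 1716
e = 1716 / (1716 + 364) = 1716 / 2080 = 0.8250
Eligible share of unknowns = 0.8250 × 488 = 402.60
Denom = 1716 + 402.60 = 2118.60
RR3 = 707 / 2118.60 = 0.3337

33.4%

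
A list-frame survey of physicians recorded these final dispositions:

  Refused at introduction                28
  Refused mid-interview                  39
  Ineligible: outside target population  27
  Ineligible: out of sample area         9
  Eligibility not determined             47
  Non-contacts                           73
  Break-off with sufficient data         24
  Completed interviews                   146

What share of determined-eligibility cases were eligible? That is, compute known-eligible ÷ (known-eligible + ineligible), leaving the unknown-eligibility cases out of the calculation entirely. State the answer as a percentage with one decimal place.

Refusals = 28 + 39 = 67
Ineligible = 27 + 9 = 36
Known eligible: 146 + 24 + 67 + 73 = 310
e = 310 / (310 + 36) = 310 / 346 = 0.8960

89.6%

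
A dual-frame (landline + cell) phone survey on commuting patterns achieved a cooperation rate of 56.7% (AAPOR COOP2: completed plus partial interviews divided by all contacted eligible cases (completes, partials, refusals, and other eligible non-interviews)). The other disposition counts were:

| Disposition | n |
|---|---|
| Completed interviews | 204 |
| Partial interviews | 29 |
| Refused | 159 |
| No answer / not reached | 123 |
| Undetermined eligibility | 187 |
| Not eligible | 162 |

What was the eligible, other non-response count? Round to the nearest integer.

19

Numerator = 204 + 29 = 233
COOP2 = 233 / D = 0.567
D = 233 / 0.567 = 410.9
Remaining denominator categories sum to 392
eligible, other non-response = 410.9 − 392 ≈ 19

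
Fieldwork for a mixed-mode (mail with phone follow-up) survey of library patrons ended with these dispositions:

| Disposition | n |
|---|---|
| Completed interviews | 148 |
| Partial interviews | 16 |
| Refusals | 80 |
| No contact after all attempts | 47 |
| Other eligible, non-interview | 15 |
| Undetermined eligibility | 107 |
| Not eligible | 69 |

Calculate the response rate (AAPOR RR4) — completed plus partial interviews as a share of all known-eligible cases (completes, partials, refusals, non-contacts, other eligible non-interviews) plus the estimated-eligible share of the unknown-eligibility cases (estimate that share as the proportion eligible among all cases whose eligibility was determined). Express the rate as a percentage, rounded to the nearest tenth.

Numerator: 148 + 16 = 164
Eligible (known): 148 + 16 + 80 + 47 + 15 = 306
e = 306 / (306 + 69) = 306 / 375 = 0.8160
e × U: 0.8160 × 107 = 87.31
Denom: 306 + 87.31 = 393.31
RR4 = 164 / 393.31 = 0.4170

41.7%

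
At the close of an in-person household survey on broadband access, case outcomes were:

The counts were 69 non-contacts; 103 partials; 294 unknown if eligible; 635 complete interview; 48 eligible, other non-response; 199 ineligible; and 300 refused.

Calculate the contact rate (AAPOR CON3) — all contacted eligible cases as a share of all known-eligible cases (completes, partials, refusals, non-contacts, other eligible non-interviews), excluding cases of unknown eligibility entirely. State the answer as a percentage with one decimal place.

94.0%

Numerator = 635 + 103 + 300 + 48 = 1086
Denominator = 635 + 103 + 300 + 69 + 48 = 1155
CON3 = 1086 / 1155 = 0.9403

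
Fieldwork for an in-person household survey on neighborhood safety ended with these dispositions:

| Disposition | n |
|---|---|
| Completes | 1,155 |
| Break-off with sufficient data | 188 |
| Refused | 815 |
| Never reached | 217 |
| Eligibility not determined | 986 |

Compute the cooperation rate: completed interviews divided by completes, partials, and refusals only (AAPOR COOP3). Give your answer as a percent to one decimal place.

53.5%

Num: 1155
Denom: 1155 + 188 + 815 = 2158
COOP3 = 1155 / 2158 = 0.5352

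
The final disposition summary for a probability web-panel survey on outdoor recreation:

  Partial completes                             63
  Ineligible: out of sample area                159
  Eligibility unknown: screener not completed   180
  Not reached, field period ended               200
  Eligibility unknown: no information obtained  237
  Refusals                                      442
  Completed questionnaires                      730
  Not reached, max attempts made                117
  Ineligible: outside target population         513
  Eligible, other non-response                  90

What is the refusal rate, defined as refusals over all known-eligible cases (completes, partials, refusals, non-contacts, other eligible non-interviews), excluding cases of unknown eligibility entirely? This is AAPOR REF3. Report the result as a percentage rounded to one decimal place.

No answer / not reached = 200 + 117 = 317
Undetermined eligibility = 180 + 237 = 417
Not eligible = 513 + 159 = 672
Numerator: 442
Base: 730 + 63 + 442 + 317 + 90 = 1642
REF3 = 442 / 1642 = 0.2692

26.9%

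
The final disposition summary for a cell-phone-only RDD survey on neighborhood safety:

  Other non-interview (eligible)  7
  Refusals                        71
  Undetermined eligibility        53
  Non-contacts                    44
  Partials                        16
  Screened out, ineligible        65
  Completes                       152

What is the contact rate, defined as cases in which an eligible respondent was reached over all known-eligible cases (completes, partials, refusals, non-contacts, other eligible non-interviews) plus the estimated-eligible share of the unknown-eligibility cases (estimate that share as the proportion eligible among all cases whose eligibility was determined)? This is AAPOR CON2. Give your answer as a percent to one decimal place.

73.8%

Num: 152 + 16 + 71 + 7 = 246
Eligible (known): 152 + 16 + 71 + 44 + 7 = 290
e = 290 / (290 + 65) = 290 / 355 = 0.8169
Estimated eligible among unknowns: 0.8169 × 53 = 43.30
Base: 290 + 43.30 = 333.30
CON2 = 246 / 333.30 = 0.7381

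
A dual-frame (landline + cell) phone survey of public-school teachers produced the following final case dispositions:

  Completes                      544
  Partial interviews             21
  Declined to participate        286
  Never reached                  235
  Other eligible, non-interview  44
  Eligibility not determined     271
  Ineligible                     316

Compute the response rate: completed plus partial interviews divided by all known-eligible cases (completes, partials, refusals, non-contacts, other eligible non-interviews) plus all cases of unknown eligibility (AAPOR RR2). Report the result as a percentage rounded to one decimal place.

Top: 544 + 21 = 565
Denominator: 544 + 21 + 286 + 235 + 44 + 271 = 1401
RR2 = 565 / 1401 = 0.4033

40.3%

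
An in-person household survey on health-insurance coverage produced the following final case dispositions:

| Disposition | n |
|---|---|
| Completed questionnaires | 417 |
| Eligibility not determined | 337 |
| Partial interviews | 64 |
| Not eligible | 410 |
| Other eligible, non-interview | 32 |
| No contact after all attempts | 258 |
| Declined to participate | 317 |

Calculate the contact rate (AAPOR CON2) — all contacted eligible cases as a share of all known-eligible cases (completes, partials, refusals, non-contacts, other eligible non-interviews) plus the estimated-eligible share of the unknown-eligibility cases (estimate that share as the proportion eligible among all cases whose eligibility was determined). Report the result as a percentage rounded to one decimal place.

Numerator → 417 + 64 + 317 + 32 = 830
Known eligible → 417 + 64 + 317 + 258 + 32 = 1088
e = 1088 / (1088 + 410) = 1088 / 1498 = 0.7263
e × U → 0.7263 × 337 = 244.76
Base → 1088 + 244.76 = 1332.76
CON2 = 830 / 1332.76 = 0.6228

62.3%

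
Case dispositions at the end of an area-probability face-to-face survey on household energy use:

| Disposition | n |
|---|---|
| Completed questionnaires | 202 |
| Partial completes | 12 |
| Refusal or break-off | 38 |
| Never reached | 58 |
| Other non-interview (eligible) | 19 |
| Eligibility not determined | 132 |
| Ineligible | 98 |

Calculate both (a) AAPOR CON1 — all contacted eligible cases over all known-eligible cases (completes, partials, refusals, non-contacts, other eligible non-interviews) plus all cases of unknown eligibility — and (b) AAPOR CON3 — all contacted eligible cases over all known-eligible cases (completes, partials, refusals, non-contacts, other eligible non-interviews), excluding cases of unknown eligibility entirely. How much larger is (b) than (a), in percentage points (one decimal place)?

Top = 202 + 12 + 38 + 19 = 271
Denom = 202 + 12 + 38 + 58 + 19 + 132 = 461
CON1 = 271 / 461 = 0.5879
Denom = 202 + 12 + 38 + 58 + 19 = 329
CON3 = 271 / 329 = 0.8237
Difference = 82.37 − 58.79 = 23.58 percentage points

23.6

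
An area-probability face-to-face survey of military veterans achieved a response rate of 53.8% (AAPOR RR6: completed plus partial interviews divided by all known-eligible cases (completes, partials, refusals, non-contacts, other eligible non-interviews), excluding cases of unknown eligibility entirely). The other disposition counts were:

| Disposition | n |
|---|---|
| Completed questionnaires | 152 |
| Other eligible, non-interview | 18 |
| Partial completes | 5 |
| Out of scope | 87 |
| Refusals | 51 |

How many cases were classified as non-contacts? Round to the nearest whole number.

Numerator → 152 + 5 = 157
RR6 = 157 / D = 0.538
D = 157 / 0.538 = 291.8
Other denominator terms total 226
non-contacts = 291.8 − 226 ≈ 66

66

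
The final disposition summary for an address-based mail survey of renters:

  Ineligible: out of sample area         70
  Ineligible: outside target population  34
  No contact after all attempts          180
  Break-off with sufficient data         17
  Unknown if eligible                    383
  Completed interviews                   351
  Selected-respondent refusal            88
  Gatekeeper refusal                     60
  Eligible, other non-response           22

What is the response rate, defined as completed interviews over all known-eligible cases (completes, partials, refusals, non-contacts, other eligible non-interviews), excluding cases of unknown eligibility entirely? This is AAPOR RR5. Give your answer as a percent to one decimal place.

Refusals = 60 + 88 = 148
Out of scope = 34 + 70 = 104
Numerator → 351
Denominator → 351 + 17 + 148 + 180 + 22 = 718
RR5 = 351 / 718 = 0.4889

48.9%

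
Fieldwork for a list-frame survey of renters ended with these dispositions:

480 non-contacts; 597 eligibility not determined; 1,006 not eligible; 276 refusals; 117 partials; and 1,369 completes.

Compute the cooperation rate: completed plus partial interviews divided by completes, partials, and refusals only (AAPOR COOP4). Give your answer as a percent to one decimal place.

84.3%

Numerator: 1369 + 117 = 1486
Base: 1369 + 117 + 276 = 1762
COOP4 = 1486 / 1762 = 0.8434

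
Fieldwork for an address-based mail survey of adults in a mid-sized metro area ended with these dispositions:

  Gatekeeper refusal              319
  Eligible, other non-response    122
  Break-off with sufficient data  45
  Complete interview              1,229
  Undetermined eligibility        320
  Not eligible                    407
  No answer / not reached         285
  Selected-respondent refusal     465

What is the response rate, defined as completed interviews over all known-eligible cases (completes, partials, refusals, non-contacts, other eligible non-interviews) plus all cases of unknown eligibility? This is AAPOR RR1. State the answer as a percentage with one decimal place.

44.1%

Refusal or break-off = 319 + 465 = 784
Numerator → 1229
Denominator → 1229 + 45 + 784 + 285 + 122 + 320 = 2785
RR1 = 1229 / 2785 = 0.4413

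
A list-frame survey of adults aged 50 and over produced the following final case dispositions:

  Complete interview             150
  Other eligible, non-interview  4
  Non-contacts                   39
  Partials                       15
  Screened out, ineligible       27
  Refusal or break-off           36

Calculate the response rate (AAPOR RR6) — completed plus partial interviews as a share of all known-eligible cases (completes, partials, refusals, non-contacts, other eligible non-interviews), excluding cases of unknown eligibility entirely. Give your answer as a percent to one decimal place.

Numerator = 150 + 15 = 165
Base = 150 + 15 + 36 + 39 + 4 = 244
RR6 = 165 / 244 = 0.6762

67.6%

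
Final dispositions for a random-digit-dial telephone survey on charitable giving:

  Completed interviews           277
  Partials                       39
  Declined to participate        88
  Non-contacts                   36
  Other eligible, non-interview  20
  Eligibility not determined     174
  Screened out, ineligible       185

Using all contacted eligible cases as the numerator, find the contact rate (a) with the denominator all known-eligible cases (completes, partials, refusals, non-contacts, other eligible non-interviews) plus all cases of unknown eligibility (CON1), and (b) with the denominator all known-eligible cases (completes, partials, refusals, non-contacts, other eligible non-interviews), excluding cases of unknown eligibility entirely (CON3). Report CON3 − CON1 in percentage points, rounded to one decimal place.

25.3

Numerator → 277 + 39 + 88 + 20 = 424
Denom → 277 + 39 + 88 + 36 + 20 + 174 = 634
CON1 = 424 / 634 = 0.6688
Denom → 277 + 39 + 88 + 36 + 20 = 460
CON3 = 424 / 460 = 0.9217
Difference = 92.17 − 66.88 = 25.29 percentage points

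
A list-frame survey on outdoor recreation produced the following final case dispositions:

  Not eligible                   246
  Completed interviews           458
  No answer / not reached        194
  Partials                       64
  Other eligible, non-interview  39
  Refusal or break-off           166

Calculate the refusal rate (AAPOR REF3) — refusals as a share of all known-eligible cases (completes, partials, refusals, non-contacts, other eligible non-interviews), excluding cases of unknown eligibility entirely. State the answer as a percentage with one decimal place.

Num → 166
Base → 458 + 64 + 166 + 194 + 39 = 921
REF3 = 166 / 921 = 0.1802

18.0%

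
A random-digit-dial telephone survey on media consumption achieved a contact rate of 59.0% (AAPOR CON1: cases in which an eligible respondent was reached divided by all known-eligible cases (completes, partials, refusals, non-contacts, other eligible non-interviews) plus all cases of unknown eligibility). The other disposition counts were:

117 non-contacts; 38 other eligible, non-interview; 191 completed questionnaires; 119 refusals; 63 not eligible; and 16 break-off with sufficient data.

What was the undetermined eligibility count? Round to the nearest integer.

136

Top: 191 + 16 + 119 + 38 = 364
CON1 = 364 / D = 0.590
D = 364 / 0.590 = 616.9
Remaining denominator categories sum to 481
undetermined eligibility = 616.9 − 481 ≈ 136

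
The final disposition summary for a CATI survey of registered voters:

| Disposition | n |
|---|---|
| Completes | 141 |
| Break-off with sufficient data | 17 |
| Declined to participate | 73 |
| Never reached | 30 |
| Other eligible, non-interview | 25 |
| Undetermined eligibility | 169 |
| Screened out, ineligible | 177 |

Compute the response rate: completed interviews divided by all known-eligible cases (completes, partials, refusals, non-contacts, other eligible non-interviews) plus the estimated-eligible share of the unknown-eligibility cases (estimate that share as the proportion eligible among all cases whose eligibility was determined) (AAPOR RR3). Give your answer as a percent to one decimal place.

Numerator: 141
Known eligible: 141 + 17 + 73 + 30 + 25 = 286
e = 286 / (286 + 177) = 286 / 463 = 0.6177
Eligible share of unknowns: 0.6177 × 169 = 104.39
Denominator: 286 + 104.39 = 390.39
RR3 = 141 / 390.39 = 0.3612

36.1%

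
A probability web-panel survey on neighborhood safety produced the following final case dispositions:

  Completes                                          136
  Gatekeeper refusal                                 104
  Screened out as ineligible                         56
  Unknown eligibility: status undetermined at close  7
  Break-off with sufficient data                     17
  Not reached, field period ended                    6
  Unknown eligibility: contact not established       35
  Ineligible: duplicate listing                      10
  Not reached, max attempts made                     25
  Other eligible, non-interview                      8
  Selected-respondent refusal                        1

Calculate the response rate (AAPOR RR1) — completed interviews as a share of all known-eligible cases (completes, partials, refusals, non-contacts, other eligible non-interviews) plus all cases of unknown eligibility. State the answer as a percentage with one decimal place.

40.1%

Declined to participate = 104 + 1 = 105
No answer / not reached = 6 + 25 = 31
Undetermined eligibility = 35 + 7 = 42
Screened out, ineligible = 56 + 10 = 66
Top: 136
Denom: 136 + 17 + 105 + 31 + 8 + 42 = 339
RR1 = 136 / 339 = 0.4012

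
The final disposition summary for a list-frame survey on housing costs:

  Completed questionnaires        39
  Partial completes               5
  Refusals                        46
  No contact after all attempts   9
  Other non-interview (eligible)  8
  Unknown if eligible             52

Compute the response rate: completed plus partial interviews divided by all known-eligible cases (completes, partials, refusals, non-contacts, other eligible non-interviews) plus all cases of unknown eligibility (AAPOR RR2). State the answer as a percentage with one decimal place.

27.7%

Numerator: 39 + 5 = 44
Base: 39 + 5 + 46 + 9 + 8 + 52 = 159
RR2 = 44 / 159 = 0.2767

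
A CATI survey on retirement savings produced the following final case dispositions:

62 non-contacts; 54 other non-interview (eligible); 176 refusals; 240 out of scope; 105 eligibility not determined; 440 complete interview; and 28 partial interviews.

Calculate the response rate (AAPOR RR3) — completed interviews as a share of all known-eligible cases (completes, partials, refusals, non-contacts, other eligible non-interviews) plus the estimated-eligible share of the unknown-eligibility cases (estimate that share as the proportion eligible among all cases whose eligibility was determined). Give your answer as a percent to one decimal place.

Top: 440
Eligible (known): 440 + 28 + 176 + 62 + 54 = 760
e = 760 / (760 + 240) = 760 / 1000 = 0.7600
e × U: 0.7600 × 105 = 79.80
Denominator: 760 + 79.80 = 839.80
RR3 = 440 / 839.80 = 0.5239

52.4%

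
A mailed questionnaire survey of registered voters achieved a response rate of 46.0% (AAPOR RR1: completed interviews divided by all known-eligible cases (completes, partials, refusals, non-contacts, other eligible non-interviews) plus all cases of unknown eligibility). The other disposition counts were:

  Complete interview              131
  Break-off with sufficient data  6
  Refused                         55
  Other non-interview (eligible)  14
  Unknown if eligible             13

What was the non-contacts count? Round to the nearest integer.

RR1 = 131 / D = 0.460
D = 131 / 0.460 = 284.8
Other denominator terms total 219
non-contacts = 284.8 − 219 ≈ 66

66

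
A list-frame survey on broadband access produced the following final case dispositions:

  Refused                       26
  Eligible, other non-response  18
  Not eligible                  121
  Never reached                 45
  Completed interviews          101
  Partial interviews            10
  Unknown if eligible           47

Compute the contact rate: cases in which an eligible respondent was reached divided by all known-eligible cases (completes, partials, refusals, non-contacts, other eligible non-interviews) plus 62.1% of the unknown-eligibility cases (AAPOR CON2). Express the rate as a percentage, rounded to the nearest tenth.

Top: 101 + 10 + 26 + 18 = 155
Known eligible: 101 + 10 + 26 + 45 + 18 = 200
Eligible share of unknowns: 0.6210 × 47 = 29.19
Denom: 200 + 29.19 = 229.19
CON2 = 155 / 229.19 = 0.6763

67.6%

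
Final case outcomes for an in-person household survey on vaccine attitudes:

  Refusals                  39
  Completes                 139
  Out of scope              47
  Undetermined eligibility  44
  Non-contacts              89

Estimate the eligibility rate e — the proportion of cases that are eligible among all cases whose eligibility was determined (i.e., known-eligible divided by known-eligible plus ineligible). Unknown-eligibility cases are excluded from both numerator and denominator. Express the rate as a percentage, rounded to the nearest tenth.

Known eligible → 139 + 39 + 89 = 267
e = 267 / (267 + 47) = 267 / 314 = 0.8503

85.0%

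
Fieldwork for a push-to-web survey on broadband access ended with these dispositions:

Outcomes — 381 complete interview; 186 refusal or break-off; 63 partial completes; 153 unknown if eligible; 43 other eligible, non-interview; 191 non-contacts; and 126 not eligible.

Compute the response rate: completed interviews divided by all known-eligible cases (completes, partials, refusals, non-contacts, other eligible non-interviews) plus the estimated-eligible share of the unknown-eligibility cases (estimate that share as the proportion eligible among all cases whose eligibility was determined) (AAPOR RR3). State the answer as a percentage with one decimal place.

Numerator: 381
Known eligible: 381 + 63 + 186 + 191 + 43 = 864
e = 864 / (864 + 126) = 864 / 990 = 0.8727
e × U: 0.8727 × 153 = 133.52
Base: 864 + 133.52 = 997.52
RR3 = 381 / 997.52 = 0.3819

38.2%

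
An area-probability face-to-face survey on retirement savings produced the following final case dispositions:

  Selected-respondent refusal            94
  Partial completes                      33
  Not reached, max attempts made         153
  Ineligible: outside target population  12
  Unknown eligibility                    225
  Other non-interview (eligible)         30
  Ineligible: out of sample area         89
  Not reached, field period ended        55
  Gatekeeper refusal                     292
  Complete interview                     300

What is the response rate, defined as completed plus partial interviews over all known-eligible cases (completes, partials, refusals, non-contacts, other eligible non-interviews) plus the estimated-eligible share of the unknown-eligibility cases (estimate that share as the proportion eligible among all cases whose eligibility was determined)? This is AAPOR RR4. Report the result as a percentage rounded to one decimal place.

Refusal or break-off = 292 + 94 = 386
No answer / not reached = 55 + 153 = 208
Out of scope = 12 + 89 = 101
Top: 300 + 33 = 333
Determined eligible: 300 + 33 + 386 + 208 + 30 = 957
e = 957 / (957 + 101) = 957 / 1058 = 0.9045
Estimated eligible among unknowns: 0.9045 × 225 = 203.51
Denominator: 957 + 203.51 = 1160.51
RR4 = 333 / 1160.51 = 0.2869

28.7%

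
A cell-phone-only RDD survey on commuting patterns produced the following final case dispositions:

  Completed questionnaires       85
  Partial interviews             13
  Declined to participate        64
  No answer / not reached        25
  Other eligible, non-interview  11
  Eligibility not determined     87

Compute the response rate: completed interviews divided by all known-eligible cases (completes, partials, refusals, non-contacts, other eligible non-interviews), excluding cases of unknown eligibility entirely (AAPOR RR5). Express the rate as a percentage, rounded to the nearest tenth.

42.9%

Numerator → 85
Denominator → 85 + 13 + 64 + 25 + 11 = 198
RR5 = 85 / 198 = 0.4293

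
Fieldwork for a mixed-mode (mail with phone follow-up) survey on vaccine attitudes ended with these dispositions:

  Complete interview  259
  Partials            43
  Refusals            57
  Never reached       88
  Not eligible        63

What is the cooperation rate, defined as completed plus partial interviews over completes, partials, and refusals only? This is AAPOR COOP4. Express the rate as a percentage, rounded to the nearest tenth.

Top = 259 + 43 = 302
Base = 259 + 43 + 57 = 359
COOP4 = 302 / 359 = 0.8412

84.1%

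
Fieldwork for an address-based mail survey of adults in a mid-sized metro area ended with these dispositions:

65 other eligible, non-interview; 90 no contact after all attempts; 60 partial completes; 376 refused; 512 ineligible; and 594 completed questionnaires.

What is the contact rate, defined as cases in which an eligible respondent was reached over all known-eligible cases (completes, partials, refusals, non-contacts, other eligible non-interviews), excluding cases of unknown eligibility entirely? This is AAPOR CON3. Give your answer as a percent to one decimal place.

Num = 594 + 60 + 376 + 65 = 1095
Denom = 594 + 60 + 376 + 90 + 65 = 1185
CON3 = 1095 / 1185 = 0.9241

92.4%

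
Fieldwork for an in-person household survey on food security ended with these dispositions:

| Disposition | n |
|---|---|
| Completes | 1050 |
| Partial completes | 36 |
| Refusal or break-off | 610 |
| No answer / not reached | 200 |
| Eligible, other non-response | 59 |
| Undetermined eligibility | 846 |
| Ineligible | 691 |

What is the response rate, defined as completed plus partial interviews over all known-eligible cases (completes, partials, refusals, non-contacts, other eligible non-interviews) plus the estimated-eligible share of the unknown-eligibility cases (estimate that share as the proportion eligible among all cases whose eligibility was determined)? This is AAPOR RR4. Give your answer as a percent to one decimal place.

Numerator: 1050 + 36 = 1086
Known eligible: 1050 + 36 + 610 + 200 + 59 = 1955
e = 1955 / (1955 + 691) = 1955 / 2646 = 0.7389
Eligible share of unknowns: 0.7389 × 846 = 625.11
Base: 1955 + 625.11 = 2580.11
RR4 = 1086 / 2580.11 = 0.4209

42.1%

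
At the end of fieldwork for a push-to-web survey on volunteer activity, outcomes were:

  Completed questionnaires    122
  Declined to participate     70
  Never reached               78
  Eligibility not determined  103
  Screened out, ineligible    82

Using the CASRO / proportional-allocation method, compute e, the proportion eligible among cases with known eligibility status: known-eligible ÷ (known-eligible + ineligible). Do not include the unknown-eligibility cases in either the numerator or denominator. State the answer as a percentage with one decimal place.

Eligible (known): 122 + 70 + 78 = 270
e = 270 / (270 + 82) = 270 / 352 = 0.7670

76.7%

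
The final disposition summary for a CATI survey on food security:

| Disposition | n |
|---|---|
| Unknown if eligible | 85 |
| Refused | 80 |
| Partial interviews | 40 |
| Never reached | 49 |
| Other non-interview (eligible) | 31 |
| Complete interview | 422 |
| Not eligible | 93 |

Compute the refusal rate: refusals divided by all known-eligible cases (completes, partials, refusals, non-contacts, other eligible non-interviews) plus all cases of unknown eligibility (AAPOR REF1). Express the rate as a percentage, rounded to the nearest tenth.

Num: 80
Base: 422 + 40 + 80 + 49 + 31 + 85 = 707
REF1 = 80 / 707 = 0.1132

11.3%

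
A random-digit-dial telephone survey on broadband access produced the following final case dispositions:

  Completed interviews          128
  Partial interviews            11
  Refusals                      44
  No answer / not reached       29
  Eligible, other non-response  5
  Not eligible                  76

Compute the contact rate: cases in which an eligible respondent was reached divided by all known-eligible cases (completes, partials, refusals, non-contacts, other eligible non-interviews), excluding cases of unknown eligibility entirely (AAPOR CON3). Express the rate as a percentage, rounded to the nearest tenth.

86.6%

Top → 128 + 11 + 44 + 5 = 188
Denominator → 128 + 11 + 44 + 29 + 5 = 217
CON3 = 188 / 217 = 0.8664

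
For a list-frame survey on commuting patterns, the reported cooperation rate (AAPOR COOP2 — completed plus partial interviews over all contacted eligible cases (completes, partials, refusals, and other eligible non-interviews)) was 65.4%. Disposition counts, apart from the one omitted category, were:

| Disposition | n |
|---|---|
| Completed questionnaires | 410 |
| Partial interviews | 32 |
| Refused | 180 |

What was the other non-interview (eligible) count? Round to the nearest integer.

54

Num: 410 + 32 = 442
COOP2 = 442 / D = 0.654
D = 442 / 0.654 = 675.8
Remaining denominator categories sum to 622
other non-interview (eligible) = 675.8 − 622 ≈ 54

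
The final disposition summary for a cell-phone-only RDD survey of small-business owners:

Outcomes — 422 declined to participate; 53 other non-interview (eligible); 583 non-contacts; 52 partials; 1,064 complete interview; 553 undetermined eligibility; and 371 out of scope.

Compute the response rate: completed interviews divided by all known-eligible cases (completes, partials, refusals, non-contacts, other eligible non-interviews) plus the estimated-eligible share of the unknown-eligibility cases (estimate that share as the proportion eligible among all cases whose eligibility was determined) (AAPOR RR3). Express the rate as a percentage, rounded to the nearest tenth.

Num: 1064
Known eligible: 1064 + 52 + 422 + 583 + 53 = 2174
e = 2174 / (2174 + 371) = 2174 / 2545 = 0.8542
Eligible share of unknowns: 0.8542 × 553 = 472.37
Denom: 2174 + 472.37 = 2646.37
RR3 = 1064 / 2646.37 = 0.4021

40.2%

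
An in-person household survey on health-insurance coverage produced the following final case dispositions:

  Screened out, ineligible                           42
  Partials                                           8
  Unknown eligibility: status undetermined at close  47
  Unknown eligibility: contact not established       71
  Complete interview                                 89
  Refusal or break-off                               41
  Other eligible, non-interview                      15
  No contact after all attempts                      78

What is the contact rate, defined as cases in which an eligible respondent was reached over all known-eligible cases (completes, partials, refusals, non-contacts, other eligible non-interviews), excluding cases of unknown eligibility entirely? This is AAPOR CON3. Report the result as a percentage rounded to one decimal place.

Unknown eligibility = 71 + 47 = 118
Top → 89 + 8 + 41 + 15 = 153
Denom → 89 + 8 + 41 + 78 + 15 = 231
CON3 = 153 / 231 = 0.6623

66.2%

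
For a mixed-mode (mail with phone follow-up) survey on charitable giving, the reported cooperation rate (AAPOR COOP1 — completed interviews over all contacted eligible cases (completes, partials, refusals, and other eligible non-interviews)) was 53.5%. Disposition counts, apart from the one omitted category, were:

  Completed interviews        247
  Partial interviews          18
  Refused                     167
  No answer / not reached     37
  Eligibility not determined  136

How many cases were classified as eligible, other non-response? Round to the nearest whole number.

COOP1 = 247 / D = 0.535
D = 247 / 0.535 = 461.7
Other denominator terms total 432
eligible, other non-response = 461.7 − 432 ≈ 30

30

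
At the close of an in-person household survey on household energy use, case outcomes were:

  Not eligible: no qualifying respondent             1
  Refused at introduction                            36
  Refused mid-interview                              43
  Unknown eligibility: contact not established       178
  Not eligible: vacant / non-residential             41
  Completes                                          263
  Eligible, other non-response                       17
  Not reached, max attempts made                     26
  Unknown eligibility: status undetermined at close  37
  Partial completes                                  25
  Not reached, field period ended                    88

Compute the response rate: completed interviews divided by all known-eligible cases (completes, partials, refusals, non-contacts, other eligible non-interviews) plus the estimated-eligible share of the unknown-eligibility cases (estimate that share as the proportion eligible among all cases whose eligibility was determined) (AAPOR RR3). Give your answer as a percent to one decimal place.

Refusals = 36 + 43 = 79
Non-contacts = 88 + 26 = 114
Undetermined eligibility = 178 + 37 = 215
Ineligible = 1 + 41 = 42
Top = 263
Known eligible = 263 + 25 + 79 + 114 + 17 = 498
e = 498 / (498 + 42) = 498 / 540 = 0.9222
Eligible share of unknowns = 0.9222 × 215 = 198.27
Base = 498 + 198.27 = 696.27
RR3 = 263 / 696.27 = 0.3777

37.8%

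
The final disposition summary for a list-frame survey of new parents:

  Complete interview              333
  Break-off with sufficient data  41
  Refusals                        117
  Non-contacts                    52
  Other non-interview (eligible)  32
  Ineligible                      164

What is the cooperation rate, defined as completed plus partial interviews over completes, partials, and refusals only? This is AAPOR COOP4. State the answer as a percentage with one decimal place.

76.2%

Numerator → 333 + 41 = 374
Denominator → 333 + 41 + 117 = 491
COOP4 = 374 / 491 = 0.7617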